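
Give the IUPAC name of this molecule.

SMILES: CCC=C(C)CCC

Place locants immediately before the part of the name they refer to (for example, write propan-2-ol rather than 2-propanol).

4-methylhept-3-ene

The longest chain bearing the multiple bond is 7 carbons long (heptane).
A C=C double bond in the chain gives the infix -ene-.
Choose the numbering such that numbering from this end puts the double bond at C-3 rather than C-4.
With this numbering: the double bond between C-3 and C-4; a methyl group at C-4.
The name is 4-methylhept-3-ene.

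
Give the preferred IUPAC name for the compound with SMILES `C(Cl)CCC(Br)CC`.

The longest carbon chain is 6 atoms: the parent is hexane.
Choose the numbering such that the substituent locant set {1,4} is lower than {3,6} at the first point of difference.
With this numbering: a bromo group at C-4; a chloro group at C-1.
The substituents are ordered alphabetically, ignoring any di-/tri- multipliers.
The name is 4-bromo-1-chlorohexane.

4-bromo-1-chlorohexane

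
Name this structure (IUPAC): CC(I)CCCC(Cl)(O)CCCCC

The longest chain bearing the –OH group is 11 carbons long (undecane).
An alcohol (–OH) is the principal characteristic group, giving the suffix -ol.
The numbering direction is chosen so that the substituent locant set {2,6} is lower than {6,10} at the first point of difference.
With this numbering: the hydroxyl at C-6; a chloro group at C-6; an iodo group at C-2.
Prefixes are listed alphabetically: chloro, iodo.
Assembling the pieces gives 6-chloro-2-iodoundecan-6-ol.

6-chloro-2-iodoundecan-6-ol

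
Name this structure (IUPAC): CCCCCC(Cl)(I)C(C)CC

The parent chain contains 9 carbons (nonane).
The numbering direction is chosen so that the substituent locant set {3,4,4} is lower than {6,6,7} at the first point of difference.
With this numbering: a chloro group at C-4; an iodo group at C-4; a methyl group at C-3.
The substituents are ordered alphabetically, ignoring any di-/tri- multipliers.
Assembling the pieces gives 4-chloro-4-iodo-3-methylnonane.

4-chloro-4-iodo-3-methylnonane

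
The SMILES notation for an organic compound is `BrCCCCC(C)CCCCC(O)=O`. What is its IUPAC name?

10-bromo-6-methyldecanoic acid

Counting along the main chain through the –COOH group gives 10 carbons: the parent is decane.
The highest-priority functional group is a carboxylic acid (terminal –COOH), so the name ends in -oic acid.
Choose the numbering such that the carboxylic acid carbon is C-1 by definition.
This places a bromo group at C-10; a methyl group at C-6.
The substituents are ordered alphabetically, ignoring any di-/tri- multipliers.
Putting it together: 10-bromo-6-methyldecanoic acid.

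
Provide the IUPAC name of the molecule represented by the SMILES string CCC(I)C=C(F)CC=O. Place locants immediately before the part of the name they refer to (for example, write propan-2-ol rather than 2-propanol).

Counting along the main chain through the –CHO group and the multiple bond gives 7 carbons: the parent is heptane.
The principal characteristic group is an aldehyde (terminal –CHO), named with the suffix -al.
There is one C=C double bond, indicated by the ending -ene.
Number the chain so that the aldehyde carbon is C-1 by definition.
That gives the double bond between C-3 and C-4; a fluoro group at C-3; an iodo group at C-5.
Substituent prefixes are cited in alphabetical order (multiplying prefixes like di-/tri- are ignored for ordering).
Assembling the pieces gives 3-fluoro-5-iodohept-3-enal.

3-fluoro-5-iodohept-3-enal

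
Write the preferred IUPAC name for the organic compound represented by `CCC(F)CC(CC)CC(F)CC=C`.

6-ethyl-4,8-difluorodec-1-ene

The longest chain bearing the multiple bond is 10 carbons long (decane).
A C=C double bond in the chain gives the infix -ene-.
The numbering direction is chosen so that numbering from this end puts the double bond at C-1 rather than C-9.
With this numbering: the double bond between C-1 and C-2; an ethyl group at C-6; fluoro groups at C-4 and C-8.
The substituents are ordered alphabetically, ignoring any di-/tri- multipliers.
Assembling the pieces gives 6-ethyl-4,8-difluorodec-1-ene.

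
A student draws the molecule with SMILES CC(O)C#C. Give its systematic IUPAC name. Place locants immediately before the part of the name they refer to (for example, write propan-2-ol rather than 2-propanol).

but-3-yn-2-ol

The longest carbon chain that includes the –OH group and the multiple bond has 4 carbons, so the parent hydride is butane.
An alcohol (–OH) is the principal characteristic group, giving the suffix -ol.
The chain contains a C≡C triple bond, so the unsaturation ending is -yne.
Choose the numbering such that numbering from this end puts the hydroxyl group at C-2 rather than C-3.
With this numbering: the hydroxyl at C-2; the triple bond between C-3 and C-4.
Assembling the pieces gives but-3-yn-2-ol.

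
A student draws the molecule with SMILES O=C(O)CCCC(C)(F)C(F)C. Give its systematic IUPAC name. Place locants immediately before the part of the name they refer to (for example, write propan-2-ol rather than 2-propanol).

Counting along the main chain through the –COOH group gives 7 carbons: the parent is heptane.
The principal characteristic group is a carboxylic acid (terminal –COOH), named with the suffix -oic acid.
The numbering direction is chosen so that the carboxylic acid carbon is C-1 by definition.
That gives fluoro groups at C-5 and C-6; a methyl group at C-5.
Prefixes are listed alphabetically: fluoro, methyl.
The name is 5,6-difluoro-5-methylheptanoic acid.

5,6-difluoro-5-methylheptanoic acid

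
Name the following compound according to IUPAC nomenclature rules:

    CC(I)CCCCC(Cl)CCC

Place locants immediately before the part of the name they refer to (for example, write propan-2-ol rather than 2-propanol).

7-chloro-2-iododecane

The parent chain contains 10 carbons (decane).
The numbering direction is chosen so that the substituent locant set {2,7} is lower than {4,9} at the first point of difference.
With this numbering: a chloro group at C-7; an iodo group at C-2.
Prefixes are listed alphabetically: chloro, iodo.
Assembling the pieces gives 7-chloro-2-iododecane.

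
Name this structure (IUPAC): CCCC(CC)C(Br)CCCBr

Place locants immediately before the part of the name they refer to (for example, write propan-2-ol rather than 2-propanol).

The parent chain contains 8 carbons (octane).
Number the chain so that the substituent locant set {1,4,5} is lower than {4,5,8} at the first point of difference.
With this numbering: bromo groups at C-1 and C-4; an ethyl group at C-5.
Substituent prefixes are cited in alphabetical order (multiplying prefixes like di-/tri- are ignored for ordering).
The name is 1,4-dibromo-5-ethyloctane.

1,4-dibromo-5-ethyloctane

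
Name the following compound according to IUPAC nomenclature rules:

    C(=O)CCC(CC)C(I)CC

4-ethyl-5-iodoheptanal

The longest carbon chain that includes the –CHO group has 7 carbons, so the parent hydride is heptane.
The highest-priority functional group is an aldehyde (terminal –CHO), so the name ends in -al.
Choose the numbering such that the aldehyde carbon is C-1 by definition.
This places an ethyl group at C-4; an iodo group at C-5.
Substituent prefixes are cited in alphabetical order (multiplying prefixes like di-/tri- are ignored for ordering).
The name is 4-ethyl-5-iodoheptanal.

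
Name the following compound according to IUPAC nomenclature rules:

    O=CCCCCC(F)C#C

6-fluorooct-7-ynal

The longest carbon chain that includes the –CHO group and the multiple bond has 8 carbons, so the parent hydride is octane.
An aldehyde (terminal –CHO) is the principal characteristic group, giving the suffix -al.
The chain contains a C≡C triple bond, so the unsaturation ending is -yne.
Choose the numbering such that the aldehyde carbon is C-1 by definition.
With this numbering: the triple bond between C-7 and C-8; a fluoro group at C-6.
Assembling the pieces gives 6-fluorooct-7-ynal.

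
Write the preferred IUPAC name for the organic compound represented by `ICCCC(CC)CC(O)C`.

4-ethyl-7-iodoheptan-2-ol

Counting along the main chain through the –OH group gives 7 carbons: the parent is heptane.
The principal characteristic group is an alcohol (–OH), named with the suffix -ol.
Number the chain so that numbering from this end puts the hydroxyl group at C-2 rather than C-6.
With this numbering: the hydroxyl at C-2; an ethyl group at C-4; an iodo group at C-7.
Substituent prefixes are cited in alphabetical order (multiplying prefixes like di-/tri- are ignored for ordering).
The name is 4-ethyl-7-iodoheptan-2-ol.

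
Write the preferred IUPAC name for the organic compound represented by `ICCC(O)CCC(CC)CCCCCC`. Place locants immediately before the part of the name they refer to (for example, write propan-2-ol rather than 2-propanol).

The longest carbon chain that includes the –OH group has 12 carbons, so the parent hydride is dodecane.
The principal characteristic group is an alcohol (–OH), named with the suffix -ol.
Number the chain so that numbering from this end puts the hydroxyl group at C-3 rather than C-10.
With this numbering: the hydroxyl at C-3; an ethyl group at C-6; an iodo group at C-1.
Prefixes are listed alphabetically: ethyl, iodo.
The name is 6-ethyl-1-iodododecan-3-ol.

6-ethyl-1-iodododecan-3-ol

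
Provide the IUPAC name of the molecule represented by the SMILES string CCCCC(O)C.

The longest chain bearing the –OH group is 6 carbons long (hexane).
An alcohol (–OH) is the principal characteristic group, giving the suffix -ol.
Number the chain so that numbering from this end puts the hydroxyl group at C-2 rather than C-5.
With this numbering: the hydroxyl at C-2.
Putting it together: hexan-2-ol.

hexan-2-ol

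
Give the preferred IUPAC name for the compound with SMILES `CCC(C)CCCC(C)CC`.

3,7-dimethylnonane

The longest continuous carbon chain has 9 atoms, so the parent hydride is nonane.
Both numbering directions give the same locant set; either may be used.
With this numbering: methyl groups at C-3 and C-7.
Putting it together: 3,7-dimethylnonane.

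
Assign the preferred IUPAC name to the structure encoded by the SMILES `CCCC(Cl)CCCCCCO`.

Counting along the main chain through the –OH group gives 10 carbons: the parent is decane.
The highest-priority functional group is an alcohol (–OH), so the name ends in -ol.
Choose the numbering such that numbering from this end puts the hydroxyl group at C-1 rather than C-10.
This places the hydroxyl at C-1; a chloro group at C-7.
Assembling the pieces gives 7-chlorodecan-1-ol.

7-chlorodecan-1-ol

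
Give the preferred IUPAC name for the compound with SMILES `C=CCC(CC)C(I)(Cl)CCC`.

5-chloro-4-ethyl-5-iodooct-1-ene

Counting along the main chain through the multiple bond gives 8 carbons: the parent is octane.
A C=C double bond in the chain gives the infix -ene-.
Choose the numbering such that numbering from this end puts the double bond at C-1 rather than C-7.
With this numbering: the double bond between C-1 and C-2; a chloro group at C-5; an ethyl group at C-4; an iodo group at C-5.
Substituent prefixes are cited in alphabetical order (multiplying prefixes like di-/tri- are ignored for ordering).
Putting it together: 5-chloro-4-ethyl-5-iodooct-1-ene.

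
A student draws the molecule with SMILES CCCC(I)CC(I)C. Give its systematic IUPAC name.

The parent chain contains 7 carbons (heptane).
Number the chain so that the substituent locant set {2,4} is lower than {4,6} at the first point of difference.
With this numbering: iodo groups at C-2 and C-4.
Assembling the pieces gives 2,4-diiodoheptane.

2,4-diiodoheptane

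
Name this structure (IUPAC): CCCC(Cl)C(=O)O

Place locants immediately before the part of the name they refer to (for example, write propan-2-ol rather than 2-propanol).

The longest chain bearing the –COOH group is 5 carbons long (pentane).
The principal characteristic group is a carboxylic acid (terminal –COOH), named with the suffix -oic acid.
The numbering direction is chosen so that the carboxylic acid carbon is C-1 by definition.
That gives a chloro group at C-2.
The name is 2-chloropentanoic acid.

2-chloropentanoic acid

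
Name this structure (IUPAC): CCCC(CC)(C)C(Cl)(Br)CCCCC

The longest continuous carbon chain has 10 atoms, so the parent hydride is decane.
The numbering direction is chosen so that the substituent locant set {4,4,5,5} is lower than {6,6,7,7} at the first point of difference.
That gives a bromo group at C-5; a chloro group at C-5; an ethyl group at C-4; a methyl group at C-4.
Substituent prefixes are cited in alphabetical order (multiplying prefixes like di-/tri- are ignored for ordering).
Assembling the pieces gives 5-bromo-5-chloro-4-ethyl-4-methyldecane.

5-bromo-5-chloro-4-ethyl-4-methyldecane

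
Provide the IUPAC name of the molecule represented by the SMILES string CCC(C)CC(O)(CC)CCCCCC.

Counting along the main chain through the –OH group gives 11 carbons: the parent is undecane.
The highest-priority functional group is an alcohol (–OH), so the name ends in -ol.
Choose the numbering such that numbering from this end puts the hydroxyl group at C-5 rather than C-7.
With this numbering: the hydroxyl at C-5; an ethyl group at C-5; a methyl group at C-3.
Prefixes are listed alphabetically: ethyl, methyl.
Putting it together: 5-ethyl-3-methylundecan-5-ol.

5-ethyl-3-methylundecan-5-ol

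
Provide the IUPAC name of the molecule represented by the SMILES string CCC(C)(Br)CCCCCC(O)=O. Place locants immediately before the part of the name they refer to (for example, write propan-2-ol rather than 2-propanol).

7-bromo-7-methylnonanoic acid

The longest carbon chain that includes the –COOH group has 9 carbons, so the parent hydride is nonane.
A carboxylic acid (terminal –COOH) is the principal characteristic group, giving the suffix -oic acid.
Number the chain so that the carboxylic acid carbon is C-1 by definition.
This places a bromo group at C-7; a methyl group at C-7.
Prefixes are listed alphabetically: bromo, methyl.
The name is 7-bromo-7-methylnonanoic acid.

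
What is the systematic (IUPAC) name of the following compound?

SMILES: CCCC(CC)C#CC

4-ethylhept-2-yne

The longest carbon chain that includes the multiple bond has 7 carbons, so the parent hydride is heptane.
The chain contains a C≡C triple bond, so the unsaturation ending is -yne.
Choose the numbering such that numbering from this end puts the triple bond at C-2 rather than C-5.
With this numbering: the triple bond between C-2 and C-3; an ethyl group at C-4.
The name is 4-ethylhept-2-yne.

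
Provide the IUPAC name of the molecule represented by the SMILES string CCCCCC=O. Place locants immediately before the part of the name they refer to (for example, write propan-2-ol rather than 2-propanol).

hexanal

The longest chain bearing the –CHO group is 6 carbons long (hexane).
The highest-priority functional group is an aldehyde (terminal –CHO), so the name ends in -al.
Choose the numbering such that the aldehyde carbon is C-1 by definition.
The name is hexanal.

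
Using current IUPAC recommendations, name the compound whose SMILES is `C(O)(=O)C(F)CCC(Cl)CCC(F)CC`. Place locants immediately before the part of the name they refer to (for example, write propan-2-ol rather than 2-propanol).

5-chloro-2,8-difluorodecanoic acid

Counting along the main chain through the –COOH group gives 10 carbons: the parent is decane.
A carboxylic acid (terminal –COOH) is the principal characteristic group, giving the suffix -oic acid.
Choose the numbering such that the carboxylic acid carbon is C-1 by definition.
That gives a chloro group at C-5; fluoro groups at C-2 and C-8.
The substituents are ordered alphabetically, ignoring any di-/tri- multipliers.
The name is 5-chloro-2,8-difluorodecanoic acid.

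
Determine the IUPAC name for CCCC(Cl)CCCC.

4-chlorooctane

The longest continuous carbon chain has 8 atoms, so the parent hydride is octane.
Number the chain so that the substituent locant set {4} is lower than {5} at the first point of difference.
With this numbering: a chloro group at C-4.
Assembling the pieces gives 4-chlorooctane.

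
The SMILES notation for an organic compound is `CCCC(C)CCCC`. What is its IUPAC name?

4-methyloctane

The parent chain contains 8 carbons (octane).
Choose the numbering such that the substituent locant set {4} is lower than {5} at the first point of difference.
That gives a methyl group at C-4.
The name is 4-methyloctane.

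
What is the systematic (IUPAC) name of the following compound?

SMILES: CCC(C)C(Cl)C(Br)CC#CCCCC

8-bromo-9-chloro-10-methyldodec-5-yne

The longest carbon chain that includes the multiple bond has 12 carbons, so the parent hydride is dodecane.
The chain contains a C≡C triple bond, so the unsaturation ending is -yne.
The numbering direction is chosen so that numbering from this end puts the triple bond at C-5 rather than C-7.
That gives the triple bond between C-5 and C-6; a bromo group at C-8; a chloro group at C-9; a methyl group at C-10.
The substituents are ordered alphabetically, ignoring any di-/tri- multipliers.
Putting it together: 8-bromo-9-chloro-10-methyldodec-5-yne.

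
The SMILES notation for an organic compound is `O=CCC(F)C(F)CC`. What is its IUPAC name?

3,4-difluorohexanal

The longest carbon chain that includes the –CHO group has 6 carbons, so the parent hydride is hexane.
The highest-priority functional group is an aldehyde (terminal –CHO), so the name ends in -al.
Choose the numbering such that the aldehyde carbon is C-1 by definition.
That gives fluoro groups at C-3 and C-4.
The name is 3,4-difluorohexanal.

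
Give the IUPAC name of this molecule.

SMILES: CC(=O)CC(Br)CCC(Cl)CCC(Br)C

The longest carbon chain that includes the carbonyl has 11 carbons, so the parent hydride is undecane.
A ketone (C=O on an internal carbon) is the principal characteristic group, giving the suffix -one.
Choose the numbering such that numbering from this end puts the carbonyl group at C-2 rather than C-10.
This places the carbonyl at C-2; bromo groups at C-4 and C-10; a chloro group at C-7.
The substituents are ordered alphabetically, ignoring any di-/tri- multipliers.
Putting it together: 4,10-dibromo-7-chloroundecan-2-one.

4,10-dibromo-7-chloroundecan-2-one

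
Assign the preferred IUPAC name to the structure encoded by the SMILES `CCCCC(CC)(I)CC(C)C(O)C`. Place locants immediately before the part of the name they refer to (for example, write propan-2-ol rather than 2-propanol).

The longest carbon chain that includes the –OH group has 9 carbons, so the parent hydride is nonane.
The principal characteristic group is an alcohol (–OH), named with the suffix -ol.
The numbering direction is chosen so that numbering from this end puts the hydroxyl group at C-2 rather than C-8.
With this numbering: the hydroxyl at C-2; an ethyl group at C-5; an iodo group at C-5; a methyl group at C-3.
Prefixes are listed alphabetically: ethyl, iodo, methyl.
The name is 5-ethyl-5-iodo-3-methylnonan-2-ol.

5-ethyl-5-iodo-3-methylnonan-2-ol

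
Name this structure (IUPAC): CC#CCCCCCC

The longest carbon chain that includes the multiple bond has 9 carbons, so the parent hydride is nonane.
The chain contains a C≡C triple bond, so the unsaturation ending is -yne.
Number the chain so that numbering from this end puts the triple bond at C-2 rather than C-7.
With this numbering: the triple bond between C-2 and C-3.
Assembling the pieces gives non-2-yne.

non-2-yne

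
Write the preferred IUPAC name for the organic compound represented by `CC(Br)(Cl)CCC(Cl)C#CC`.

The longest chain bearing the multiple bond is 8 carbons long (octane).
A C≡C triple bond in the chain gives the infix -yne-.
Choose the numbering such that numbering from this end puts the triple bond at C-2 rather than C-6.
This places the triple bond between C-2 and C-3; a bromo group at C-7; chloro groups at C-4 and C-7.
The substituents are ordered alphabetically, ignoring any di-/tri- multipliers.
The name is 7-bromo-4,7-dichlorooct-2-yne.

7-bromo-4,7-dichlorooct-2-yne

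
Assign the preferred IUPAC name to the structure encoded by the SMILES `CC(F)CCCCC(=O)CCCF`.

The longest chain bearing the carbonyl is 10 carbons long (decane).
The highest-priority functional group is a ketone (C=O on an internal carbon), so the name ends in -one.
Choose the numbering such that numbering from this end puts the carbonyl group at C-4 rather than C-7.
With this numbering: the carbonyl at C-4; fluoro groups at C-1 and C-9.
The name is 1,9-difluorodecan-4-one.

1,9-difluorodecan-4-one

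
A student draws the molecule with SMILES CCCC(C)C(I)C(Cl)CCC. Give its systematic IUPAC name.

4-chloro-5-iodo-6-methylnonane

The longest carbon chain is 9 atoms: the parent is nonane.
Choose the numbering such that the locant sets are identical either way, so the alphabetically earlier chloro substituent takes the lower locant (4 rather than 6).
With this numbering: a chloro group at C-4; an iodo group at C-5; a methyl group at C-6.
The substituents are ordered alphabetically, ignoring any di-/tri- multipliers.
Putting it together: 4-chloro-5-iodo-6-methylnonane.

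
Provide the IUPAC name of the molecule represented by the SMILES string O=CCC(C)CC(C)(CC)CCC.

Counting along the main chain through the –CHO group gives 8 carbons: the parent is octane.
The highest-priority functional group is an aldehyde (terminal –CHO), so the name ends in -al.
Number the chain so that the aldehyde carbon is C-1 by definition.
With this numbering: an ethyl group at C-5; methyl groups at C-3 and C-5.
Prefixes are listed alphabetically: ethyl, methyl.
Assembling the pieces gives 5-ethyl-3,5-dimethyloctanal.

5-ethyl-3,5-dimethyloctanal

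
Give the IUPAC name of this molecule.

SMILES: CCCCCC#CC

oct-2-yne

The longest carbon chain that includes the multiple bond has 8 carbons, so the parent hydride is octane.
A C≡C triple bond in the chain gives the infix -yne-.
The numbering direction is chosen so that numbering from this end puts the triple bond at C-2 rather than C-6.
That gives the triple bond between C-2 and C-3.
Assembling the pieces gives oct-2-yne.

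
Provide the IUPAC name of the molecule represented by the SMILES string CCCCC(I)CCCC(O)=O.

Counting along the main chain through the –COOH group gives 9 carbons: the parent is nonane.
The highest-priority functional group is a carboxylic acid (terminal –COOH), so the name ends in -oic acid.
Number the chain so that the carboxylic acid carbon is C-1 by definition.
This places an iodo group at C-5.
Assembling the pieces gives 5-iodononanoic acid.

5-iodononanoic acid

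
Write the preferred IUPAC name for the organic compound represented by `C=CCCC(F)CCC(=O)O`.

The longest chain bearing the –COOH group and the multiple bond is 8 carbons long (octane).
A carboxylic acid (terminal –COOH) is the principal characteristic group, giving the suffix -oic acid.
There is one C=C double bond, indicated by the ending -ene.
Choose the numbering such that the carboxylic acid carbon is C-1 by definition.
That gives the double bond between C-7 and C-8; a fluoro group at C-4.
The name is 4-fluorooct-7-enoic acid.

4-fluorooct-7-enoic acid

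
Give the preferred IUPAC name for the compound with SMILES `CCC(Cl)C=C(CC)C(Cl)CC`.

Counting along the main chain through the multiple bond gives 8 carbons: the parent is octane.
A C=C double bond in the chain gives the infix -ene-.
Number the chain so that the substituent locant set {3,4,6} is lower than {3,5,6} at the first point of difference.
This places the double bond between C-4 and C-5; chloro groups at C-3 and C-6; an ethyl group at C-4.
Substituent prefixes are cited in alphabetical order (multiplying prefixes like di-/tri- are ignored for ordering).
The name is 3,6-dichloro-4-ethyloct-4-ene.

3,6-dichloro-4-ethyloct-4-ene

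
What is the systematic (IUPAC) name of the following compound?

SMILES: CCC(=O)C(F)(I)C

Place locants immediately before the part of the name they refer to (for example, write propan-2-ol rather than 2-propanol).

Counting along the main chain through the carbonyl gives 5 carbons: the parent is pentane.
A ketone (C=O on an internal carbon) is the principal characteristic group, giving the suffix -one.
Choose the numbering such that the substituent locant set {2,2} is lower than {4,4} at the first point of difference.
This places the carbonyl at C-3; a fluoro group at C-2; an iodo group at C-2.
Prefixes are listed alphabetically: fluoro, iodo.
Assembling the pieces gives 2-fluoro-2-iodopentan-3-one.

2-fluoro-2-iodopentan-3-one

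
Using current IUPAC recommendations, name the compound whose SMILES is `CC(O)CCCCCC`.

octan-2-ol

The longest chain bearing the –OH group is 8 carbons long (octane).
The highest-priority functional group is an alcohol (–OH), so the name ends in -ol.
Choose the numbering such that numbering from this end puts the hydroxyl group at C-2 rather than C-7.
This places the hydroxyl at C-2.
The name is octan-2-ol.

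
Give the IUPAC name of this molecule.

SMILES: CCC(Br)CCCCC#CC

8-bromodec-2-yne

The longest chain bearing the multiple bond is 10 carbons long (decane).
A C≡C triple bond in the chain gives the infix -yne-.
The numbering direction is chosen so that numbering from this end puts the triple bond at C-2 rather than C-8.
This places the triple bond between C-2 and C-3; a bromo group at C-8.
The name is 8-bromodec-2-yne.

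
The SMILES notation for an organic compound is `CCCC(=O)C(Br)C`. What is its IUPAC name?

The longest chain bearing the carbonyl is 6 carbons long (hexane).
The highest-priority functional group is a ketone (C=O on an internal carbon), so the name ends in -one.
Number the chain so that numbering from this end puts the carbonyl group at C-3 rather than C-4.
That gives the carbonyl at C-3; a bromo group at C-2.
The name is 2-bromohexan-3-one.

2-bromohexan-3-one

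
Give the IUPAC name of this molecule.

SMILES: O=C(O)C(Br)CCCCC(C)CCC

2-bromo-7-methyldecanoic acid

The longest carbon chain that includes the –COOH group has 10 carbons, so the parent hydride is decane.
The principal characteristic group is a carboxylic acid (terminal –COOH), named with the suffix -oic acid.
Choose the numbering such that the carboxylic acid carbon is C-1 by definition.
This places a bromo group at C-2; a methyl group at C-7.
Prefixes are listed alphabetically: bromo, methyl.
The name is 2-bromo-7-methyldecanoic acid.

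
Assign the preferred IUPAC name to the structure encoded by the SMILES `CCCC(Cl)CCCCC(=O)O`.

6-chlorononanoic acid

The longest chain bearing the –COOH group is 9 carbons long (nonane).
A carboxylic acid (terminal –COOH) is the principal characteristic group, giving the suffix -oic acid.
The numbering direction is chosen so that the carboxylic acid carbon is C-1 by definition.
With this numbering: a chloro group at C-6.
The name is 6-chlorononanoic acid.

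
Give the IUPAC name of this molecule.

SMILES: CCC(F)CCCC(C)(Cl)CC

3-chloro-7-fluoro-3-methylnonane

The parent chain contains 9 carbons (nonane).
The numbering direction is chosen so that the substituent locant set {3,3,7} is lower than {3,7,7} at the first point of difference.
This places a chloro group at C-3; a fluoro group at C-7; a methyl group at C-3.
Prefixes are listed alphabetically: chloro, fluoro, methyl.
The name is 3-chloro-7-fluoro-3-methylnonane.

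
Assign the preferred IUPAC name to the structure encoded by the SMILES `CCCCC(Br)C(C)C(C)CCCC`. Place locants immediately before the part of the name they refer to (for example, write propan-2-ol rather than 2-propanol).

The longest continuous carbon chain has 11 atoms, so the parent hydride is undecane.
Choose the numbering such that the locant sets are identical either way, so the alphabetically earlier bromo substituent takes the lower locant (5 rather than 7).
That gives a bromo group at C-5; methyl groups at C-6 and C-7.
Substituent prefixes are cited in alphabetical order (multiplying prefixes like di-/tri- are ignored for ordering).
Assembling the pieces gives 5-bromo-6,7-dimethylundecane.

5-bromo-6,7-dimethylundecane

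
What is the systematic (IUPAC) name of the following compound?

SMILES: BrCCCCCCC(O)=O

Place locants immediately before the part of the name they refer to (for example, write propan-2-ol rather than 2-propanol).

7-bromoheptanoic acid

The longest chain bearing the –COOH group is 7 carbons long (heptane).
The highest-priority functional group is a carboxylic acid (terminal –COOH), so the name ends in -oic acid.
Choose the numbering such that the carboxylic acid carbon is C-1 by definition.
With this numbering: a bromo group at C-7.
Assembling the pieces gives 7-bromoheptanoic acid.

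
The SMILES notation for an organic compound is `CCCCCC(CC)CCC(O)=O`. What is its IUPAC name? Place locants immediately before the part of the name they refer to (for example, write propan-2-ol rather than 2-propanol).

The longest chain bearing the –COOH group is 9 carbons long (nonane).
The principal characteristic group is a carboxylic acid (terminal –COOH), named with the suffix -oic acid.
Number the chain so that the carboxylic acid carbon is C-1 by definition.
That gives an ethyl group at C-4.
Putting it together: 4-ethylnonanoic acid.

4-ethylnonanoic acid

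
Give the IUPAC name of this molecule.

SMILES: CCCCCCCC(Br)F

The parent chain contains 8 carbons (octane).
Choose the numbering such that the substituent locant set {1,1} is lower than {8,8} at the first point of difference.
With this numbering: a bromo group at C-1; a fluoro group at C-1.
The substituents are ordered alphabetically, ignoring any di-/tri- multipliers.
Putting it together: 1-bromo-1-fluorooctane.

1-bromo-1-fluorooctane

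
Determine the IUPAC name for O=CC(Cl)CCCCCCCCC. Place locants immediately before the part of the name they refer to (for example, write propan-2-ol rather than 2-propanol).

The longest carbon chain that includes the –CHO group has 11 carbons, so the parent hydride is undecane.
The highest-priority functional group is an aldehyde (terminal –CHO), so the name ends in -al.
Number the chain so that the aldehyde carbon is C-1 by definition.
This places a chloro group at C-2.
Putting it together: 2-chloroundecanal.

2-chloroundecanal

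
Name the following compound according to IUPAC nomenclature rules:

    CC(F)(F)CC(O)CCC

The longest carbon chain that includes the –OH group has 7 carbons, so the parent hydride is heptane.
The principal characteristic group is an alcohol (–OH), named with the suffix -ol.
The numbering direction is chosen so that the substituent locant set {2,2} is lower than {6,6} at the first point of difference.
That gives the hydroxyl at C-4; two fluoro groups at C-2.
Assembling the pieces gives 2,2-difluoroheptan-4-ol.

2,2-difluoroheptan-4-ol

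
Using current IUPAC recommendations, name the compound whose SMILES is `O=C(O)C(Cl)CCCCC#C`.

The longest carbon chain that includes the –COOH group and the multiple bond has 8 carbons, so the parent hydride is octane.
The highest-priority functional group is a carboxylic acid (terminal –COOH), so the name ends in -oic acid.
A C≡C triple bond in the chain gives the infix -yne-.
Number the chain so that the carboxylic acid carbon is C-1 by definition.
That gives the triple bond between C-7 and C-8; a chloro group at C-2.
The name is 2-chlorooct-7-ynoic acid.

2-chlorooct-7-ynoic acid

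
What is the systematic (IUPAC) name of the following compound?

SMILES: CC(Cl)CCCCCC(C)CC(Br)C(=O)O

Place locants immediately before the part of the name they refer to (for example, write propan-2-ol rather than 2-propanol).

Counting along the main chain through the –COOH group gives 11 carbons: the parent is undecane.
A carboxylic acid (terminal –COOH) is the principal characteristic group, giving the suffix -oic acid.
Choose the numbering such that the carboxylic acid carbon is C-1 by definition.
With this numbering: a bromo group at C-2; a chloro group at C-10; a methyl group at C-4.
Substituent prefixes are cited in alphabetical order (multiplying prefixes like di-/tri- are ignored for ordering).
The name is 2-bromo-10-chloro-4-methylundecanoic acid.

2-bromo-10-chloro-4-methylundecanoic acid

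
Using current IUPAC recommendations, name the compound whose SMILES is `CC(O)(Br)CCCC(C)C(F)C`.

The longest carbon chain that includes the –OH group has 8 carbons, so the parent hydride is octane.
The principal characteristic group is an alcohol (–OH), named with the suffix -ol.
Number the chain so that numbering from this end puts the hydroxyl group at C-2 rather than C-7.
This places the hydroxyl at C-2; a bromo group at C-2; a fluoro group at C-7; a methyl group at C-6.
Prefixes are listed alphabetically: bromo, fluoro, methyl.
Assembling the pieces gives 2-bromo-7-fluoro-6-methyloctan-2-ol.

2-bromo-7-fluoro-6-methyloctan-2-ol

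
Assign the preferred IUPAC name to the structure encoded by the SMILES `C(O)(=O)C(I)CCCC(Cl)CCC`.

The longest carbon chain that includes the –COOH group has 9 carbons, so the parent hydride is nonane.
A carboxylic acid (terminal –COOH) is the principal characteristic group, giving the suffix -oic acid.
The numbering direction is chosen so that the carboxylic acid carbon is C-1 by definition.
This places a chloro group at C-6; an iodo group at C-2.
Prefixes are listed alphabetically: chloro, iodo.
Assembling the pieces gives 6-chloro-2-iodononanoic acid.

6-chloro-2-iodononanoic acid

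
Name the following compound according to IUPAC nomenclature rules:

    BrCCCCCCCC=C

Counting along the main chain through the multiple bond gives 9 carbons: the parent is nonane.
A C=C double bond in the chain gives the infix -ene-.
Number the chain so that numbering from this end puts the double bond at C-1 rather than C-8.
This places the double bond between C-1 and C-2; a bromo group at C-9.
The name is 9-bromonon-1-ene.

9-bromonon-1-ene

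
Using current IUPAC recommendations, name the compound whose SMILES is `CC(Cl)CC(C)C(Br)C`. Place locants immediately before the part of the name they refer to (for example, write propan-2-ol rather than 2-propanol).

2-bromo-5-chloro-3-methylhexane

The longest carbon chain is 6 atoms: the parent is hexane.
Number the chain so that the substituent locant set {2,3,5} is lower than {2,4,5} at the first point of difference.
That gives a bromo group at C-2; a chloro group at C-5; a methyl group at C-3.
The substituents are ordered alphabetically, ignoring any di-/tri- multipliers.
Assembling the pieces gives 2-bromo-5-chloro-3-methylhexane.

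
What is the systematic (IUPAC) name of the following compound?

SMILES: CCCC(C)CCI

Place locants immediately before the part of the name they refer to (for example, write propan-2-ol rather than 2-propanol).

1-iodo-3-methylhexane

The parent chain contains 6 carbons (hexane).
Number the chain so that the substituent locant set {1,3} is lower than {4,6} at the first point of difference.
This places an iodo group at C-1; a methyl group at C-3.
Substituent prefixes are cited in alphabetical order (multiplying prefixes like di-/tri- are ignored for ordering).
Assembling the pieces gives 1-iodo-3-methylhexane.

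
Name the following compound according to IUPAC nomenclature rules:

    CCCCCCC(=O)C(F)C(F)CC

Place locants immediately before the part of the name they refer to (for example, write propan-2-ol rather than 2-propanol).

3,4-difluoroundecan-5-one

Counting along the main chain through the carbonyl gives 11 carbons: the parent is undecane.
The principal characteristic group is a ketone (C=O on an internal carbon), named with the suffix -one.
The numbering direction is chosen so that numbering from this end puts the carbonyl group at C-5 rather than C-7.
This places the carbonyl at C-5; fluoro groups at C-3 and C-4.
Assembling the pieces gives 3,4-difluoroundecan-5-one.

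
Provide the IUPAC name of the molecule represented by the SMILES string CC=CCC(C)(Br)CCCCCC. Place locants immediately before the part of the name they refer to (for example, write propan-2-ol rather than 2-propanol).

5-bromo-5-methylundec-2-ene

The longest chain bearing the multiple bond is 11 carbons long (undecane).
The chain contains a C=C double bond, so the unsaturation ending is -ene.
The numbering direction is chosen so that numbering from this end puts the double bond at C-2 rather than C-9.
That gives the double bond between C-2 and C-3; a bromo group at C-5; a methyl group at C-5.
Prefixes are listed alphabetically: bromo, methyl.
Assembling the pieces gives 5-bromo-5-methylundec-2-ene.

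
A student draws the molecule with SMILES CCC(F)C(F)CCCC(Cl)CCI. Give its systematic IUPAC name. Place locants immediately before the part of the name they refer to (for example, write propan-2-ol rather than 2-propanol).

3-chloro-7,8-difluoro-1-iododecane

The parent chain contains 10 carbons (decane).
The numbering direction is chosen so that the substituent locant set {1,3,7,8} is lower than {3,4,8,10} at the first point of difference.
With this numbering: a chloro group at C-3; fluoro groups at C-7 and C-8; an iodo group at C-1.
Prefixes are listed alphabetically: chloro, fluoro, iodo.
Putting it together: 3-chloro-7,8-difluoro-1-iododecane.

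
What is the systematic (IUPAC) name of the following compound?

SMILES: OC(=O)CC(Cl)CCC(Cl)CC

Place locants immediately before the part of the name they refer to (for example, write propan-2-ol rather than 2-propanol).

3,6-dichlorooctanoic acid

The longest carbon chain that includes the –COOH group has 8 carbons, so the parent hydride is octane.
A carboxylic acid (terminal –COOH) is the principal characteristic group, giving the suffix -oic acid.
The numbering direction is chosen so that the carboxylic acid carbon is C-1 by definition.
With this numbering: chloro groups at C-3 and C-6.
The name is 3,6-dichlorooctanoic acid.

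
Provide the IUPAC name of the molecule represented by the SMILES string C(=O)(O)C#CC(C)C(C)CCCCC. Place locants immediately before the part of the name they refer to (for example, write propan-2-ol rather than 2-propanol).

Counting along the main chain through the –COOH group and the multiple bond gives 10 carbons: the parent is decane.
The principal characteristic group is a carboxylic acid (terminal –COOH), named with the suffix -oic acid.
The chain contains a C≡C triple bond, so the unsaturation ending is -yne.
Choose the numbering such that the carboxylic acid carbon is C-1 by definition.
With this numbering: the triple bond between C-2 and C-3; methyl groups at C-4 and C-5.
Assembling the pieces gives 4,5-dimethyldec-2-ynoic acid.

4,5-dimethyldec-2-ynoic acid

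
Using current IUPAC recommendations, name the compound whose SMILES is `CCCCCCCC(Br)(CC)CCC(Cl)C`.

5-bromo-2-chloro-5-ethyldodecane

The longest continuous carbon chain has 12 atoms, so the parent hydride is dodecane.
Number the chain so that the substituent locant set {2,5,5} is lower than {8,8,11} at the first point of difference.
This places a bromo group at C-5; a chloro group at C-2; an ethyl group at C-5.
Substituent prefixes are cited in alphabetical order (multiplying prefixes like di-/tri- are ignored for ordering).
Assembling the pieces gives 5-bromo-2-chloro-5-ethyldodecane.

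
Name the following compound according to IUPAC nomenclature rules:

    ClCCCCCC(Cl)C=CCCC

6,11-dichloroundec-4-ene

The longest carbon chain that includes the multiple bond has 11 carbons, so the parent hydride is undecane.
The chain contains a C=C double bond, so the unsaturation ending is -ene.
Number the chain so that numbering from this end puts the double bond at C-4 rather than C-7.
With this numbering: the double bond between C-4 and C-5; chloro groups at C-6 and C-11.
Assembling the pieces gives 6,11-dichloroundec-4-ene.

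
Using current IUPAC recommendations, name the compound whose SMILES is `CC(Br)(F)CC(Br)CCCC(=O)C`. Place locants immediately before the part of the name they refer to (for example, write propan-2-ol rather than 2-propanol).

6,8-dibromo-8-fluorononan-2-one

The longest carbon chain that includes the carbonyl has 9 carbons, so the parent hydride is nonane.
A ketone (C=O on an internal carbon) is the principal characteristic group, giving the suffix -one.
Number the chain so that numbering from this end puts the carbonyl group at C-2 rather than C-8.
That gives the carbonyl at C-2; bromo groups at C-6 and C-8; a fluoro group at C-8.
The substituents are ordered alphabetically, ignoring any di-/tri- multipliers.
Assembling the pieces gives 6,8-dibromo-8-fluorononan-2-one.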